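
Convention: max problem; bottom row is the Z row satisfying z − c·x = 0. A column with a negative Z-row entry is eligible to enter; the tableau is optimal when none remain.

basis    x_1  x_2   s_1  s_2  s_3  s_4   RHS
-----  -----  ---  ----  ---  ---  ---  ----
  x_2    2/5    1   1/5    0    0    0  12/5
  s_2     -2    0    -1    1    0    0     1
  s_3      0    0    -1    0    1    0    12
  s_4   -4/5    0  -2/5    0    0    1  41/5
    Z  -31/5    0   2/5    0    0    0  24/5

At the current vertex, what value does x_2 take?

x_2 is basic (row 1); its value is the RHS of that row, 12/5.

12/5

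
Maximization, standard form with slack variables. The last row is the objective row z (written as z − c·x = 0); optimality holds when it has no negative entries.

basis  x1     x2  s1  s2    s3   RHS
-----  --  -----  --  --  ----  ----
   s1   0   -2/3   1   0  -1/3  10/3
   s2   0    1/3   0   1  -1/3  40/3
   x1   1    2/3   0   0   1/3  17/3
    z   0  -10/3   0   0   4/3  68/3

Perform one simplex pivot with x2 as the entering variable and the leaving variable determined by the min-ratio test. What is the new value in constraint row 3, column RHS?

17/2

Ratio test on column x2 — row 1: entry -2/3 ≤ 0; row 2: (40/3)/(1/3) = 40; row 3: (17/3)/(2/3) = 17/2. Minimum is 17/2 at row 3 (x1 leaves); pivot element 2/3.
Divide row 3 by 2/3; eliminate column x2 from the other rows.
In the new row 3, the RHS entry is the old entry divided by the pivot: (17/3)/(2/3) = 17/2.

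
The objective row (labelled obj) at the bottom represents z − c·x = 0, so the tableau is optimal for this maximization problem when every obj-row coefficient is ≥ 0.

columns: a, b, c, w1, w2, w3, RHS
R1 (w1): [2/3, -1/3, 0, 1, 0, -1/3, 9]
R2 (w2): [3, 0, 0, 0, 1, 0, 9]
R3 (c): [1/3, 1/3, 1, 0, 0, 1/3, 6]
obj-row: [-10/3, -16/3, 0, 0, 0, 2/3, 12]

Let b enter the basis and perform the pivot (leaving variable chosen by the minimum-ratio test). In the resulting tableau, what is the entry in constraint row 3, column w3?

Ratio test on column b — row 1: entry -1/3 ≤ 0; row 2: entry 0 ≤ 0; row 3: 6/(1/3) = 18. Minimum is 18 at row 3 (c leaves); pivot element 1/3.
Divide row 3 by 1/3; eliminate column b from the other rows.
In the new row 3, the w3 entry is the old entry divided by the pivot: (1/3)/(1/3) = 1.

1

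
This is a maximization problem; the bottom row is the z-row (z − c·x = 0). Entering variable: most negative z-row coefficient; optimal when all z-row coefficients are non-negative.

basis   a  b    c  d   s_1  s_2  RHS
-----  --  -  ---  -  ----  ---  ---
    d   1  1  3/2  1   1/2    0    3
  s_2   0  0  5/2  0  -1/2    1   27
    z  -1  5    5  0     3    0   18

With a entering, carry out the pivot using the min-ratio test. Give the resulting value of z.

Ratio test on column a — row 1: 3/1 = 3; row 2: entry 0 ≤ 0. Minimum is 3 at row 1 (d leaves); pivot element 1.
Pivot on row 1; the z-row RHS becomes 18 − (-1)·3 = 21.

21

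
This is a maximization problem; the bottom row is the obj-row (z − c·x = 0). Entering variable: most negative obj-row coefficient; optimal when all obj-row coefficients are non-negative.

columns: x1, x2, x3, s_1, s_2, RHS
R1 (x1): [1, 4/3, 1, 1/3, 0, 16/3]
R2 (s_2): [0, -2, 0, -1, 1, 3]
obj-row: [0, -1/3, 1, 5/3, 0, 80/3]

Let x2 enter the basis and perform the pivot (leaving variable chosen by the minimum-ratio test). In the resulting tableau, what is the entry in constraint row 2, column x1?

3/2

Ratio test on column x2 — row 1: (16/3)/(4/3) = 4; row 2: entry -2 ≤ 0. Minimum is 4 at row 1 (x1 leaves); pivot element 4/3.
Divide row 1 by 4/3; eliminate column x2 from the other rows.
Row 2 update in column x1: 0 − (-2)·(3/4) = 3/2.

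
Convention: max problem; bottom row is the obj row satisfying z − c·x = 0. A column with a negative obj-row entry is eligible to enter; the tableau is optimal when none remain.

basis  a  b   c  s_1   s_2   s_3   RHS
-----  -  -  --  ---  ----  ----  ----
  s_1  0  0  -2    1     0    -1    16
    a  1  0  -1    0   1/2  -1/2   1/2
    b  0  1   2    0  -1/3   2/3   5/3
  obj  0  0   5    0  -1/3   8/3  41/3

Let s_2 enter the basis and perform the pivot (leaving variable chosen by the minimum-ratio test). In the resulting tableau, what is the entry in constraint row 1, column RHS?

16

Ratio test on column s_2 — row 1: entry 0 ≤ 0; row 2: (1/2)/(1/2) = 1; row 3: entry -1/3 ≤ 0. Minimum is 1 at row 2 (a leaves); pivot element 1/2.
Divide row 2 by 1/2; eliminate column s_2 from the other rows.
Row 1 update in column RHS: 16 − 0·1 = 16.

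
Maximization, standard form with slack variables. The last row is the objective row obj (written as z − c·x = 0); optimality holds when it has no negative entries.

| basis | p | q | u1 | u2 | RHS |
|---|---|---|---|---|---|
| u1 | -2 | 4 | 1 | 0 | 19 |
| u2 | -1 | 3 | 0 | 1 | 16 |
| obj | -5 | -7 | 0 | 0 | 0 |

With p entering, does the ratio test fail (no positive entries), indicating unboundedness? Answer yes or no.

Every constraint-row entry in column p is ≤ 0, so increasing p is unbounded.

yes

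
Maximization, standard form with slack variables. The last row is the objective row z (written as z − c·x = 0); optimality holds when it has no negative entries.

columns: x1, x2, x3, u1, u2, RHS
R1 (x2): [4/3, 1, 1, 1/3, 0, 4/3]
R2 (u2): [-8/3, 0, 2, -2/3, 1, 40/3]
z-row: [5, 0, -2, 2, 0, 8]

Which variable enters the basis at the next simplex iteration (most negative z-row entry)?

x3

Negative z-row entries: x3: -2.
The most negative is -2 in column x3, so x3 enters.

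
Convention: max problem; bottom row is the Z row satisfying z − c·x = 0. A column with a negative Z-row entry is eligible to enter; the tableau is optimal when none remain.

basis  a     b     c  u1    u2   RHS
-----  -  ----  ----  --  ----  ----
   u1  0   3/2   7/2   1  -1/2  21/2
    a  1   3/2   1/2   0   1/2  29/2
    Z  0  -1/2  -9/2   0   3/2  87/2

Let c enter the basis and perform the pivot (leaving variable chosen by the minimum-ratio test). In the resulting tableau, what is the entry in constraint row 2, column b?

Ratio test on column c — row 1: (21/2)/(7/2) = 3; row 2: (29/2)/(1/2) = 29. Minimum is 3 at row 1 (u1 leaves); pivot element 7/2.
Divide row 1 by 7/2; eliminate column c from the other rows.
Row 2 update in column b: 3/2 − (1/2)·(3/7) = 9/7.

9/7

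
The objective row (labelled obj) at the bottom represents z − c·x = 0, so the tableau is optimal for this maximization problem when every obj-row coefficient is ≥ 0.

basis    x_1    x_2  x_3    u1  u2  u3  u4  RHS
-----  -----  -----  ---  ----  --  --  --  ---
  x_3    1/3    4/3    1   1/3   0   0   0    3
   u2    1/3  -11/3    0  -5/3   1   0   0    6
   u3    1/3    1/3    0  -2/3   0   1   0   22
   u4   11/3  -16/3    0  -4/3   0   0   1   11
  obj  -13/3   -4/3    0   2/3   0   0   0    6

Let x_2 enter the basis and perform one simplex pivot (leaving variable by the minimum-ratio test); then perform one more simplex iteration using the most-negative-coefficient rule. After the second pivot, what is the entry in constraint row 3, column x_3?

-9/20

Ratio test on column x_2 — row 1: 3/(4/3) = 9/4; row 2: entry -11/3 ≤ 0; row 3: 22/(1/3) = 66; row 4: entry -16/3 ≤ 0. Minimum is 9/4 at row 1 (x_3 leaves); pivot element 4/3.
Divide row 1 by 4/3; eliminate column x_2 from the other rows.
Second iteration: most negative obj-row entry is -4 in column x_1, so x_1 enters.
Ratio test on column x_1 — row 1: (9/4)/(1/4) = 9; row 2: (57/4)/(5/4) = 57/5; row 3: (85/4)/(1/4) = 85; row 4: 23/5 = 23/5. Minimum is 23/5 at row 4 (u4 leaves); pivot element 5.
Divide row 4 by 5; eliminate column x_1 from the other rows.
After both pivots, the entry at constraint row 3, column x_3 is -9/20.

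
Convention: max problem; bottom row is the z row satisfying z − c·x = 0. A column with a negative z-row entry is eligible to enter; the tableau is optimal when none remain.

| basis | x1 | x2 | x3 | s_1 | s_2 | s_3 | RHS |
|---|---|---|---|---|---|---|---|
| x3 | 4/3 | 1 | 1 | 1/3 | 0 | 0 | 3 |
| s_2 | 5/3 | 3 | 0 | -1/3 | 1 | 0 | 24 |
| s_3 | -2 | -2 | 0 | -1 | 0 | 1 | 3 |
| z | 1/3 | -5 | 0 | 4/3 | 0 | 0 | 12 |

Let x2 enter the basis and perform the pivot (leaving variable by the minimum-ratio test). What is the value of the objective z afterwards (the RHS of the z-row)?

Ratio test on column x2 — row 1: 3/1 = 3; row 2: 24/3 = 8; row 3: entry -2 ≤ 0. Minimum is 3 at row 1 (x3 leaves); pivot element 1.
Pivot on row 1; the z-row RHS becomes 12 − (-5)·3 = 27.

27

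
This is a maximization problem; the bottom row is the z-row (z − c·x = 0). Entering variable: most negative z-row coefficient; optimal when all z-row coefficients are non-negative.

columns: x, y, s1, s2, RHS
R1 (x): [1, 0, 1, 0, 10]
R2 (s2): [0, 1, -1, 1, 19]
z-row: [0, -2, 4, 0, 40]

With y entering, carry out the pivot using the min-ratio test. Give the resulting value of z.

78

Ratio test on column y — row 1: entry 0 ≤ 0; row 2: 19/1 = 19. Minimum is 19 at row 2 (s2 leaves); pivot element 1.
Pivot on row 2; the z-row RHS becomes 40 − (-2)·19 = 78.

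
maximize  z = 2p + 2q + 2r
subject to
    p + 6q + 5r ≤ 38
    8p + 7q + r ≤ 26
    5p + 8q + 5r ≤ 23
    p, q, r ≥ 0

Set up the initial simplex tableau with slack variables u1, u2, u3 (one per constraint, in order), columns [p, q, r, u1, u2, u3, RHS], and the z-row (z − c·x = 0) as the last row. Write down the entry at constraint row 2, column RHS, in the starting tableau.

26

The RHS of constraint 2 is b_2 = 26.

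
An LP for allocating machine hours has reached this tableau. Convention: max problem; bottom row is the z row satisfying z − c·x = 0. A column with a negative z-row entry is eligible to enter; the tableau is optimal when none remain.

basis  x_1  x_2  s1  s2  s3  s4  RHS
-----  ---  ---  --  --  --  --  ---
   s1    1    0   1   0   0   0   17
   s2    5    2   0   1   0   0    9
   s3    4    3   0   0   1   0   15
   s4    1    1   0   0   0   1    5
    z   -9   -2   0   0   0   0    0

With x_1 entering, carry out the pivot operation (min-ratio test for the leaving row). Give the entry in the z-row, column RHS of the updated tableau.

81/5

Ratio test on column x_1 — row 1: 17/1 = 17; row 2: 9/5 = 9/5; row 3: 15/4 = 15/4; row 4: 5/1 = 5. Minimum is 9/5 at row 2 (s2 leaves); pivot element 5.
Divide row 2 by 5; eliminate column x_1 from the other rows.
z-row update in column RHS: 0 − (-9)·(9/5) = 81/5.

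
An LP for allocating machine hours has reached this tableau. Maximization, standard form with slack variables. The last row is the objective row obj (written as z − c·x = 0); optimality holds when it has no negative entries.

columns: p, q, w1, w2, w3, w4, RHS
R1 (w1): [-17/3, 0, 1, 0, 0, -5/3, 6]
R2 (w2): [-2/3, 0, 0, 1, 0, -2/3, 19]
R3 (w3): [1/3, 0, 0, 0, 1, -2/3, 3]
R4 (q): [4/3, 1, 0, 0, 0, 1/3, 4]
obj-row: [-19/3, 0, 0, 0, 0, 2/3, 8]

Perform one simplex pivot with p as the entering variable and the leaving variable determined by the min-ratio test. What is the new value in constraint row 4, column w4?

1/4

Ratio test on column p — row 1: entry -17/3 ≤ 0; row 2: entry -2/3 ≤ 0; row 3: 3/(1/3) = 9; row 4: 4/(4/3) = 3. Minimum is 3 at row 4 (q leaves); pivot element 4/3.
Divide row 4 by 4/3; eliminate column p from the other rows.
In the new row 4, the w4 entry is the old entry divided by the pivot: (1/3)/(4/3) = 1/4.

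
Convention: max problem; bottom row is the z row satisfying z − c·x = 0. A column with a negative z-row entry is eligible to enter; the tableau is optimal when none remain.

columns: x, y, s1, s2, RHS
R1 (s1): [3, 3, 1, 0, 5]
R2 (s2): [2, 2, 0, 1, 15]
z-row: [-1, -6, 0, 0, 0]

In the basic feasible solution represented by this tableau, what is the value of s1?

s1 is basic (row 1); its value is the RHS of that row, 5.

5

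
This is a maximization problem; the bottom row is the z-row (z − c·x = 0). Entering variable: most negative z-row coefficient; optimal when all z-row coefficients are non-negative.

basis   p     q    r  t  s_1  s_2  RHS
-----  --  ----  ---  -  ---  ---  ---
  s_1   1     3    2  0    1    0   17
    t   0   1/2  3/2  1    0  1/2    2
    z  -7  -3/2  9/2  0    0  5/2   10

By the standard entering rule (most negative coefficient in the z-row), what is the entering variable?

Negative z-row entries: p: -7, q: -3/2.
The most negative is -7 in column p, so p enters.

p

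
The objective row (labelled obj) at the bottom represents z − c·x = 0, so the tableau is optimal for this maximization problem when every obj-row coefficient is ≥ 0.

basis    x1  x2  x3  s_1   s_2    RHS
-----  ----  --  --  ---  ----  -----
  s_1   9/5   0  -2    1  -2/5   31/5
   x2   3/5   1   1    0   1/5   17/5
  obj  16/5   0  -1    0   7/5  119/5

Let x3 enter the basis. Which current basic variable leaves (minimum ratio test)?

x2

Column x3 entries and ratios — s_1: -2 ≤ 0, skip; x2: (17/5)/1 = 17/5.
Smallest ratio is 17/5 in the row of x2, so x2 leaves.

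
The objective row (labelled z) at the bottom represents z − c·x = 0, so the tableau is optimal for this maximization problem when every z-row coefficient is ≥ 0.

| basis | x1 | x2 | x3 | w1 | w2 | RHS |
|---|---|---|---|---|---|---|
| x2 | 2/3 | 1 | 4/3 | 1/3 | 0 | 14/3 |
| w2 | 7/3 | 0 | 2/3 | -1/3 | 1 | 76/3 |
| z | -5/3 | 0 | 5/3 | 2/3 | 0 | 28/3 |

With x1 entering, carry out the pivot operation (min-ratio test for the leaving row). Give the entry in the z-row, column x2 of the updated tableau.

5/2

Ratio test on column x1 — row 1: (14/3)/(2/3) = 7; row 2: (76/3)/(7/3) = 76/7. Minimum is 7 at row 1 (x2 leaves); pivot element 2/3.
Divide row 1 by 2/3; eliminate column x1 from the other rows.
z-row update in column x2: 0 − (-5/3)·(3/2) = 5/2.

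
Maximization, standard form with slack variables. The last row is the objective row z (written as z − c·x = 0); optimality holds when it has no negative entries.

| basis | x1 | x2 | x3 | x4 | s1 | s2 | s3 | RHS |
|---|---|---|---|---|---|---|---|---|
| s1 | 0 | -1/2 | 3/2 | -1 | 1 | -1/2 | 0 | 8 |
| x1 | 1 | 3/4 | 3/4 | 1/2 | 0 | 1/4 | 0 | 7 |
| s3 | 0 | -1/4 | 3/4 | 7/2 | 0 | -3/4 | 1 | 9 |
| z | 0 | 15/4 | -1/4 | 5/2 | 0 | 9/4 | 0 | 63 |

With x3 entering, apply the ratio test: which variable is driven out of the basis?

s1

Column x3 entries and ratios — s1: 8/(3/2) = 16/3; x1: 7/(3/4) = 28/3; s3: 9/(3/4) = 12.
Smallest ratio is 16/3 in the row of s1, so s1 leaves.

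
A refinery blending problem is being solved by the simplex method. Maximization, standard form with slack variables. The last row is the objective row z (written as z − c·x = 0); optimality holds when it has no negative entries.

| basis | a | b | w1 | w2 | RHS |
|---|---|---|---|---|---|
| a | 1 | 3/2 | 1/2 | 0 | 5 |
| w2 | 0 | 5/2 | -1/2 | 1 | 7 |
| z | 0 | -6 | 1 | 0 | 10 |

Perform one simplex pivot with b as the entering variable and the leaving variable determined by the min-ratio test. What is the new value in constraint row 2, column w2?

Ratio test on column b — row 1: 5/(3/2) = 10/3; row 2: 7/(5/2) = 14/5. Minimum is 14/5 at row 2 (w2 leaves); pivot element 5/2.
Divide row 2 by 5/2; eliminate column b from the other rows.
In the new row 2, the w2 entry is the old entry divided by the pivot: 1/(5/2) = 2/5.

2/5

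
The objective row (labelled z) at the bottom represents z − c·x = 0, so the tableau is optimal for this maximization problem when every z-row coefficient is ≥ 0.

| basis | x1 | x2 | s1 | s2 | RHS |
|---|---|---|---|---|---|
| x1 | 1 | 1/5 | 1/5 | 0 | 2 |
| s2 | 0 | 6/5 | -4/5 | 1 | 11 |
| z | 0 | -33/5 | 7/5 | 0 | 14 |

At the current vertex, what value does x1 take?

x1 is basic (row 1); its value is the RHS of that row, 2.

2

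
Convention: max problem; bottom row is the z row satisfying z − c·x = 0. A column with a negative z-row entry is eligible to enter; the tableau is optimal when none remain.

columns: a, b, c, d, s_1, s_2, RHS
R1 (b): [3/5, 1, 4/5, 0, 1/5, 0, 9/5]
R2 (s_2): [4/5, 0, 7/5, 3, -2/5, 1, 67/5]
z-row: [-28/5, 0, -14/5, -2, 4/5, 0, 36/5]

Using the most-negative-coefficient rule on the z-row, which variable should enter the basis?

Negative z-row entries: a: -28/5, c: -14/5, d: -2.
The most negative is -28/5 in column a, so a enters.

a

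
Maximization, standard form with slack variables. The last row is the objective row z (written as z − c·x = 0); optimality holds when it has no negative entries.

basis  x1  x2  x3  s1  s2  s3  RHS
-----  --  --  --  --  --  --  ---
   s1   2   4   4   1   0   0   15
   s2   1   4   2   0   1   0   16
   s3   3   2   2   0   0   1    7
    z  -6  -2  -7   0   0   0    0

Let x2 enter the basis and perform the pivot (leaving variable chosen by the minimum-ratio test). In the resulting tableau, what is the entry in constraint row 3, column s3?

1/2

Ratio test on column x2 — row 1: 15/4 = 15/4; row 2: 16/4 = 4; row 3: 7/2 = 7/2. Minimum is 7/2 at row 3 (s3 leaves); pivot element 2.
Divide row 3 by 2; eliminate column x2 from the other rows.
In the new row 3, the s3 entry is the old entry divided by the pivot: 1/2 = 1/2.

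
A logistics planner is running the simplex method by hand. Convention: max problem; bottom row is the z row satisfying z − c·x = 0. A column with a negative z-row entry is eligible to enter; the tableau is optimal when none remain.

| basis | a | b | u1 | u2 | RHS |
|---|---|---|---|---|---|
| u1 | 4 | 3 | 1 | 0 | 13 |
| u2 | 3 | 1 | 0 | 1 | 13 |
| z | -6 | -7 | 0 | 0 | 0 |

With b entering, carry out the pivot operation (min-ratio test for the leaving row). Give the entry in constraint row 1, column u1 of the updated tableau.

Ratio test on column b — row 1: 13/3 = 13/3; row 2: 13/1 = 13. Minimum is 13/3 at row 1 (u1 leaves); pivot element 3.
Divide row 1 by 3; eliminate column b from the other rows.
In the new row 1, the u1 entry is the old entry divided by the pivot: 1/3 = 1/3.

1/3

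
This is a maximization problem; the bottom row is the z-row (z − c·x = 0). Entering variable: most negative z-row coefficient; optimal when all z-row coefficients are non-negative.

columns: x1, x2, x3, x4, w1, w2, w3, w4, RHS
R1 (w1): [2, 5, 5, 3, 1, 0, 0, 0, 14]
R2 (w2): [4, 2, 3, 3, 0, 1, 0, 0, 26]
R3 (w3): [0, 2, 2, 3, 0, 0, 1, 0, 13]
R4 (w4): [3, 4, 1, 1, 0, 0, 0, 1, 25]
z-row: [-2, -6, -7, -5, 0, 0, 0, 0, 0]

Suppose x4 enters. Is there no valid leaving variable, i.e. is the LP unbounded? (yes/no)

no

Column x4 has positive entries in row(s) 1, 2, 3, 4, so the ratio test bounds it — not unbounded.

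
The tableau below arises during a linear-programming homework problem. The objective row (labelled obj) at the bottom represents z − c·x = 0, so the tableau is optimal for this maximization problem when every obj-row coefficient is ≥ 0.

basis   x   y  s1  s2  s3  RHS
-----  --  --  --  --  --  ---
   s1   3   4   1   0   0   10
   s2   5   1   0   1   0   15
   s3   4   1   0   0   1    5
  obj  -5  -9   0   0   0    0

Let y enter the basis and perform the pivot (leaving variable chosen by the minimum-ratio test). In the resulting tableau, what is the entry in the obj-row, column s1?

Ratio test on column y — row 1: 10/4 = 5/2; row 2: 15/1 = 15; row 3: 5/1 = 5. Minimum is 5/2 at row 1 (s1 leaves); pivot element 4.
Divide row 1 by 4; eliminate column y from the other rows.
obj-row update in column s1: 0 − (-9)·(1/4) = 9/4.

9/4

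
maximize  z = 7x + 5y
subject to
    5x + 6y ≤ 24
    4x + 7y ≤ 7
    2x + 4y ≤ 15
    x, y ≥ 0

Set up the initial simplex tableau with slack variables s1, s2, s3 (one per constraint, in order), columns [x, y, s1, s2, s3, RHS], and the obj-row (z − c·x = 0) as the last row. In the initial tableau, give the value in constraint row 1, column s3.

0

Slack s3 belongs to constraint 3; its column is the unit vector e_3, so the entry in row 1 is 0.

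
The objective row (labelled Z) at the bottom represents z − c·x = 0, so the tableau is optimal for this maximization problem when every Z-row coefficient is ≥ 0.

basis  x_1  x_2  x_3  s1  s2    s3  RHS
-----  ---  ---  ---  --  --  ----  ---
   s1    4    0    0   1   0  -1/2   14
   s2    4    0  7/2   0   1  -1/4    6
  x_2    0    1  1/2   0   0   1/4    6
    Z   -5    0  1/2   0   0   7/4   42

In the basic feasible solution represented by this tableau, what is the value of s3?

0

s3 is not in the basis, so in the current basic feasible solution s3 = 0.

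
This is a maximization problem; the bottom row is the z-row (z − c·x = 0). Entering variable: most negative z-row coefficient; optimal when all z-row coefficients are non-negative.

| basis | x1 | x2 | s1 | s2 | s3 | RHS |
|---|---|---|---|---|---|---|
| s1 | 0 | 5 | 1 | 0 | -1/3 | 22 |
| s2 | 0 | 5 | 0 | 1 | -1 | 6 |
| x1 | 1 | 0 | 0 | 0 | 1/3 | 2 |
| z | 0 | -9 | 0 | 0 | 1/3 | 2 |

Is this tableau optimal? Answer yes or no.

no

The z-row has a negative entry -9 in column x2, so it is not optimal.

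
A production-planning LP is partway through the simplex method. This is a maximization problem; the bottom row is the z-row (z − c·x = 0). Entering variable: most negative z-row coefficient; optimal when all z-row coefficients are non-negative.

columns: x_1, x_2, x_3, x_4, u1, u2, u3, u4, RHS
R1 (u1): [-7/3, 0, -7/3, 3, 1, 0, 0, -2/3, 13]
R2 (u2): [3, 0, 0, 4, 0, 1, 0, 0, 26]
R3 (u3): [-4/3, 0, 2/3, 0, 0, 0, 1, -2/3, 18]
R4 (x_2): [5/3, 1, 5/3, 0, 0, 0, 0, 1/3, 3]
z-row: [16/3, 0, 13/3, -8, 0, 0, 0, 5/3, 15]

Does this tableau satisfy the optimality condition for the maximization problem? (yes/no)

The z-row has a negative entry -8 in column x_4, so it is not optimal.

no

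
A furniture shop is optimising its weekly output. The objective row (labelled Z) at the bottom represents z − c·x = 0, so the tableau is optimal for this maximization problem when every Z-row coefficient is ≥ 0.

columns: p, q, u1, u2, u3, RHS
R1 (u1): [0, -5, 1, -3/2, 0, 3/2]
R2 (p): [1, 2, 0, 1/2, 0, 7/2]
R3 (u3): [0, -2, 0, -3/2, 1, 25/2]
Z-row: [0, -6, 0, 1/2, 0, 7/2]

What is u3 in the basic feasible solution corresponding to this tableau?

u3 is basic (row 3); its value is the RHS of that row, 25/2.

25/2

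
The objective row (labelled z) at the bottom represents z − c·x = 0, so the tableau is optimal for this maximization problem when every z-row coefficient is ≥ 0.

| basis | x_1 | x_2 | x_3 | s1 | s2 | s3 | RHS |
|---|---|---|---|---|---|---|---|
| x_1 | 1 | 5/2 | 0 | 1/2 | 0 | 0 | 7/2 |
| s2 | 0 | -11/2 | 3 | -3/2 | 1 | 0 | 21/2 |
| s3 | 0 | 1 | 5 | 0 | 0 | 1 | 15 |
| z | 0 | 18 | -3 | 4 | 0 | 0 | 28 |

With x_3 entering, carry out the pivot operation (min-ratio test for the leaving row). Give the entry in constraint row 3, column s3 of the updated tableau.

Ratio test on column x_3 — row 1: entry 0 ≤ 0; row 2: (21/2)/3 = 7/2; row 3: 15/5 = 3. Minimum is 3 at row 3 (s3 leaves); pivot element 5.
Divide row 3 by 5; eliminate column x_3 from the other rows.
In the new row 3, the s3 entry is the old entry divided by the pivot: 1/5 = 1/5.

1/5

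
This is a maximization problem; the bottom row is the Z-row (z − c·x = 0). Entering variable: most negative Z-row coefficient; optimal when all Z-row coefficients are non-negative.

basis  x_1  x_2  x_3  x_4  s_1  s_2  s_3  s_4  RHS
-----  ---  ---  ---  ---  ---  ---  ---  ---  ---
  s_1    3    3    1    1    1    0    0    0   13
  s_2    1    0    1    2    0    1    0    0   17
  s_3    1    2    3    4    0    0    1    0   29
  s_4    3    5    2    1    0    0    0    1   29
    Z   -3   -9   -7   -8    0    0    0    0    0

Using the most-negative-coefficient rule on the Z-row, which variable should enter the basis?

x_2

Negative Z-row entries: x_1: -3, x_2: -9, x_3: -7, x_4: -8.
The most negative is -9 in column x_2, so x_2 enters.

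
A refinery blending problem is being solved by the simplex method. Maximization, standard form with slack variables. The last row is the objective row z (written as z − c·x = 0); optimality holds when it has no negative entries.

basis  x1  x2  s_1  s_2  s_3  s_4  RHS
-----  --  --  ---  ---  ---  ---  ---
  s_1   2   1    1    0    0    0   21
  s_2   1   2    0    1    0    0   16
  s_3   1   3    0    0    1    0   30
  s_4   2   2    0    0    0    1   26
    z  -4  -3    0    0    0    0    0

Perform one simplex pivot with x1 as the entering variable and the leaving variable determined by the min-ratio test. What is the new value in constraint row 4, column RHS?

5

Ratio test on column x1 — row 1: 21/2 = 21/2; row 2: 16/1 = 16; row 3: 30/1 = 30; row 4: 26/2 = 13. Minimum is 21/2 at row 1 (s_1 leaves); pivot element 2.
Divide row 1 by 2; eliminate column x1 from the other rows.
Row 4 update in column RHS: 26 − 2·(21/2) = 5.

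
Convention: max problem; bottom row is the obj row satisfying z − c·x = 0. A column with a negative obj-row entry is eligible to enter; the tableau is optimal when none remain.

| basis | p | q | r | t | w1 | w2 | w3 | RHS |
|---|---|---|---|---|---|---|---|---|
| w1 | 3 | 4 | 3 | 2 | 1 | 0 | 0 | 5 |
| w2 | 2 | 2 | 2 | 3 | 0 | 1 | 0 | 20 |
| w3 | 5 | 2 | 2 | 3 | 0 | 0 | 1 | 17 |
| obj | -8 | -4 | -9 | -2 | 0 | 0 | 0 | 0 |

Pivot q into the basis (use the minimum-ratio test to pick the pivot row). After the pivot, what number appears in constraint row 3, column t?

Ratio test on column q — row 1: 5/4 = 5/4; row 2: 20/2 = 10; row 3: 17/2 = 17/2. Minimum is 5/4 at row 1 (w1 leaves); pivot element 4.
Divide row 1 by 4; eliminate column q from the other rows.
Row 3 update in column t: 3 − 2·(1/2) = 2.

2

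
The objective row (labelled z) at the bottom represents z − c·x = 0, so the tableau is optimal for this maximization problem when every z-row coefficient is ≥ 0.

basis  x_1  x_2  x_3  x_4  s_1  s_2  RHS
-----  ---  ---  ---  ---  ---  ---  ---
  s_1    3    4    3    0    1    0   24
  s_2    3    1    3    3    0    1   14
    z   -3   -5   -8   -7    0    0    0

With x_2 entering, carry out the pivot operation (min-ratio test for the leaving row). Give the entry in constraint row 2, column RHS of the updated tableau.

8

Ratio test on column x_2 — row 1: 24/4 = 6; row 2: 14/1 = 14. Minimum is 6 at row 1 (s_1 leaves); pivot element 4.
Divide row 1 by 4; eliminate column x_2 from the other rows.
Row 2 update in column RHS: 14 − 1·6 = 8.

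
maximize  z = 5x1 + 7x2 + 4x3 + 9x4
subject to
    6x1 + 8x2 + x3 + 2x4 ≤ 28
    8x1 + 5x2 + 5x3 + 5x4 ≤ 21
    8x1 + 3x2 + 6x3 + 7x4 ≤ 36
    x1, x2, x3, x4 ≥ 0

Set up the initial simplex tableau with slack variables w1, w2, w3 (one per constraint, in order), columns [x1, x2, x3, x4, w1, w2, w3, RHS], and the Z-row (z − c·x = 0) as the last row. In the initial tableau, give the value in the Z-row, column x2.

-7

The Z-row carries the negated objective coefficients: the x2 entry is -7.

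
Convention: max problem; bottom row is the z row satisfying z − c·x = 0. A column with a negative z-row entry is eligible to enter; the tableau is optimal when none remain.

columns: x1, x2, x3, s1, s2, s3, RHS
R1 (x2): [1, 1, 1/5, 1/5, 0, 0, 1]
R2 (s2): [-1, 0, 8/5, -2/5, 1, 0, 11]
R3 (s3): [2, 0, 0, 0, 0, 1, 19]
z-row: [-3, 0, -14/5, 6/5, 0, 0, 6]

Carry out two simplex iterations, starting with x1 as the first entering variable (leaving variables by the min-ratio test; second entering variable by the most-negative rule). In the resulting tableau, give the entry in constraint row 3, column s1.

Ratio test on column x1 — row 1: 1/1 = 1; row 2: entry -1 ≤ 0; row 3: 19/2 = 19/2. Minimum is 1 at row 1 (x2 leaves); pivot element 1.
Divide row 1 by 1; eliminate column x1 from the other rows.
Second iteration: most negative z-row entry is -11/5 in column x3, so x3 enters.
Ratio test on column x3 — row 1: 1/(1/5) = 5; row 2: 12/(9/5) = 20/3; row 3: entry -2/5 ≤ 0. Minimum is 5 at row 1 (x1 leaves); pivot element 1/5.
Divide row 1 by 1/5; eliminate column x3 from the other rows.
After both pivots, the entry at constraint row 3, column s1 is 0.

0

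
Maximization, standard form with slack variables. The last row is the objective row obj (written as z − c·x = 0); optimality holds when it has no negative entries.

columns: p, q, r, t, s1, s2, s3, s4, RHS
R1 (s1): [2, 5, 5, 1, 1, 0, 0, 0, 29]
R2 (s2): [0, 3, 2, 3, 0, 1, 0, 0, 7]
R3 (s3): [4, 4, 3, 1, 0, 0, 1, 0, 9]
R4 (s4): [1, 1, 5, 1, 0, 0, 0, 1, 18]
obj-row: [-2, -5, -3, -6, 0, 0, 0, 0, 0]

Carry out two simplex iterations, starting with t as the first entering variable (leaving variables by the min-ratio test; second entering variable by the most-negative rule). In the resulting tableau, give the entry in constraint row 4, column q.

Ratio test on column t — row 1: 29/1 = 29; row 2: 7/3 = 7/3; row 3: 9/1 = 9; row 4: 18/1 = 18. Minimum is 7/3 at row 2 (s2 leaves); pivot element 3.
Divide row 2 by 3; eliminate column t from the other rows.
Second iteration: most negative obj-row entry is -2 in column p, so p enters.
Ratio test on column p — row 1: (80/3)/2 = 40/3; row 2: entry 0 ≤ 0; row 3: (20/3)/4 = 5/3; row 4: (47/3)/1 = 47/3. Minimum is 5/3 at row 3 (s3 leaves); pivot element 4.
Divide row 3 by 4; eliminate column p from the other rows.
After both pivots, the entry at constraint row 4, column q is -3/4.

-3/4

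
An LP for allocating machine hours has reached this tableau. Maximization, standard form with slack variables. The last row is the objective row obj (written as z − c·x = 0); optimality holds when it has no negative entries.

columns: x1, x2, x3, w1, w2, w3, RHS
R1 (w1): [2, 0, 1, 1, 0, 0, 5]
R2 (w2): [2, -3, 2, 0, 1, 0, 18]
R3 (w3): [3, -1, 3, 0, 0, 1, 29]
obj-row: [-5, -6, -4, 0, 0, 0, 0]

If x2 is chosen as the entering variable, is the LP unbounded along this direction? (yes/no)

yes

Every constraint-row entry in column x2 is ≤ 0, so increasing x2 is unbounded.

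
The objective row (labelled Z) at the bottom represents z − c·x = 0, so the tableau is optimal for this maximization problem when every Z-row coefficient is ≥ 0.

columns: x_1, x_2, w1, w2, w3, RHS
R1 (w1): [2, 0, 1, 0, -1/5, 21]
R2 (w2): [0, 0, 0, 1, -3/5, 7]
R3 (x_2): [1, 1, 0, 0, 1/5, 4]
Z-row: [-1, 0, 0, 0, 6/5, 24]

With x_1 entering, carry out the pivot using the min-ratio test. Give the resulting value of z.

Ratio test on column x_1 — row 1: 21/2 = 21/2; row 2: entry 0 ≤ 0; row 3: 4/1 = 4. Minimum is 4 at row 3 (x_2 leaves); pivot element 1.
Pivot on row 3; the Z-row RHS becomes 24 − (-1)·4 = 28.

28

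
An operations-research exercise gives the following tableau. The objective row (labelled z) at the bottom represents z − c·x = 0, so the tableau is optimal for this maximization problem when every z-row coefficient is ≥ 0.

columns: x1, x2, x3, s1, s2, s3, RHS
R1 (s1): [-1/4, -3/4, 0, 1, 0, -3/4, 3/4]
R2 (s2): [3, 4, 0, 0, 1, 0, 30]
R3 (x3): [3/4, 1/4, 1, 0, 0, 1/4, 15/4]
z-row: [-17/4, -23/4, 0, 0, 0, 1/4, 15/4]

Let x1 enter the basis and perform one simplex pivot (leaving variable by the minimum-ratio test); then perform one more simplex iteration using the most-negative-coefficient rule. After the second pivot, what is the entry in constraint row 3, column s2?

Ratio test on column x1 — row 1: entry -1/4 ≤ 0; row 2: 30/3 = 10; row 3: (15/4)/(3/4) = 5. Minimum is 5 at row 3 (x3 leaves); pivot element 3/4.
Divide row 3 by 3/4; eliminate column x1 from the other rows.
Second iteration: most negative z-row entry is -13/3 in column x2, so x2 enters.
Ratio test on column x2 — row 1: entry -2/3 ≤ 0; row 2: 15/3 = 5; row 3: 5/(1/3) = 15. Minimum is 5 at row 2 (s2 leaves); pivot element 3.
Divide row 2 by 3; eliminate column x2 from the other rows.
After both pivots, the entry at constraint row 3, column s2 is -1/9.

-1/9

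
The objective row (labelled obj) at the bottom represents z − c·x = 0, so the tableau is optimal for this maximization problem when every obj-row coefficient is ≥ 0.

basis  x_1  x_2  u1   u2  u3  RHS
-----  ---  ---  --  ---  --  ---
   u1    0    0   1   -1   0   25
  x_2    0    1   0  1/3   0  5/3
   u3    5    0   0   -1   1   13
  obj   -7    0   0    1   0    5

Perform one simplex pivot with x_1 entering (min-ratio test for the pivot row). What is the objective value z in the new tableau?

Ratio test on column x_1 — row 1: entry 0 ≤ 0; row 2: entry 0 ≤ 0; row 3: 13/5 = 13/5. Minimum is 13/5 at row 3 (u3 leaves); pivot element 5.
Pivot on row 3; the obj-row RHS becomes 5 − (-7)·(13/5) = 116/5.

116/5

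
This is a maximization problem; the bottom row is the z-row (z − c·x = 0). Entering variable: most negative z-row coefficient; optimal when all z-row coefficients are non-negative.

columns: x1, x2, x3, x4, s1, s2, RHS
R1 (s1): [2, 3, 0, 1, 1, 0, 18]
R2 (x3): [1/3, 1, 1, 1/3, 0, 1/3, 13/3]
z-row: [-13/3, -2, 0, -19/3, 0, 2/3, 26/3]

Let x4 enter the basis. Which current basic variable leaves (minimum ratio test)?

Column x4 entries and ratios — s1: 18/1 = 18; x3: (13/3)/(1/3) = 13.
Smallest ratio is 13 in the row of x3, so x3 leaves.

x3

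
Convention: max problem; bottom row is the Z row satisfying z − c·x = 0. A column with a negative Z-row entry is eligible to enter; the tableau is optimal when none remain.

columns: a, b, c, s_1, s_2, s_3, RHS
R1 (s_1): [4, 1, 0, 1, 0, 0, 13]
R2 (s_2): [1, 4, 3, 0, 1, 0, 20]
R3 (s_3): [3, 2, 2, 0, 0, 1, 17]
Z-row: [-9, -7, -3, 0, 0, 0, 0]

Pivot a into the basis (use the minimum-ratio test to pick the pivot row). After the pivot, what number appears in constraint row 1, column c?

0

Ratio test on column a — row 1: 13/4 = 13/4; row 2: 20/1 = 20; row 3: 17/3 = 17/3. Minimum is 13/4 at row 1 (s_1 leaves); pivot element 4.
Divide row 1 by 4; eliminate column a from the other rows.
In the new row 1, the c entry is the old entry divided by the pivot: 0/4 = 0.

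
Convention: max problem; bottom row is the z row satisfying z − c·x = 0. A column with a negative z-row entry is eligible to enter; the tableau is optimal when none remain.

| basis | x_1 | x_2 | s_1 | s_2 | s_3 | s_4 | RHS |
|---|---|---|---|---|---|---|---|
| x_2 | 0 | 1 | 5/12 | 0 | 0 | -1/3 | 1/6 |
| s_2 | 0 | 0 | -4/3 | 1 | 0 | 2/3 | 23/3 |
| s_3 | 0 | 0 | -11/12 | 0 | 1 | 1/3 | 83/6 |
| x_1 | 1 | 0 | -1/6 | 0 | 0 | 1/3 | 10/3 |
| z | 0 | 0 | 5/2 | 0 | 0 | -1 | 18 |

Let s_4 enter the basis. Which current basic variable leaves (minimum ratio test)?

x_1

Column s_4 entries and ratios — x_2: -1/3 ≤ 0, skip; s_2: (23/3)/(2/3) = 23/2; s_3: (83/6)/(1/3) = 83/2; x_1: (10/3)/(1/3) = 10.
Smallest ratio is 10 in the row of x_1, so x_1 leaves.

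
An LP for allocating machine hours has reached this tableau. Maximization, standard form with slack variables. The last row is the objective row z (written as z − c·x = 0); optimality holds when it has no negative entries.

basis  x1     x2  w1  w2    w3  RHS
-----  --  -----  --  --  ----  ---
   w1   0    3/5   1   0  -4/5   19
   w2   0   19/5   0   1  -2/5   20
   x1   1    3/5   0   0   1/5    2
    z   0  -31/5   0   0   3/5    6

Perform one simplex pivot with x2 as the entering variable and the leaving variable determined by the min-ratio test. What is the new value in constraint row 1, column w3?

Ratio test on column x2 — row 1: 19/(3/5) = 95/3; row 2: 20/(19/5) = 100/19; row 3: 2/(3/5) = 10/3. Minimum is 10/3 at row 3 (x1 leaves); pivot element 3/5.
Divide row 3 by 3/5; eliminate column x2 from the other rows.
Row 1 update in column w3: -4/5 − (3/5)·(1/3) = -1.

-1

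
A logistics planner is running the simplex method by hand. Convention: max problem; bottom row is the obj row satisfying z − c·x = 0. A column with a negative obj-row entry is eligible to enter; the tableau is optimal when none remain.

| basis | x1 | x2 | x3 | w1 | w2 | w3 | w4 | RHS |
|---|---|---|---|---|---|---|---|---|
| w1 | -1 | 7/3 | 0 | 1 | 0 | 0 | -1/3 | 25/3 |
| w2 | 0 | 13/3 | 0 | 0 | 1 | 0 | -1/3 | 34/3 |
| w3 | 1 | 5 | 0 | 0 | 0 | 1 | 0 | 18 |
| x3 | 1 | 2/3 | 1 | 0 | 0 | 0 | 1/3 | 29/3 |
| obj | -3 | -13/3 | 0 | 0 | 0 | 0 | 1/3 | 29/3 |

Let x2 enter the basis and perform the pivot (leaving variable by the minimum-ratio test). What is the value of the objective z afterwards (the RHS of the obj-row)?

Ratio test on column x2 — row 1: (25/3)/(7/3) = 25/7; row 2: (34/3)/(13/3) = 34/13; row 3: 18/5 = 18/5; row 4: (29/3)/(2/3) = 29/2. Minimum is 34/13 at row 2 (w2 leaves); pivot element 13/3.
Pivot on row 2; the obj-row RHS becomes 29/3 − (-13/3)·(34/13) = 21.

21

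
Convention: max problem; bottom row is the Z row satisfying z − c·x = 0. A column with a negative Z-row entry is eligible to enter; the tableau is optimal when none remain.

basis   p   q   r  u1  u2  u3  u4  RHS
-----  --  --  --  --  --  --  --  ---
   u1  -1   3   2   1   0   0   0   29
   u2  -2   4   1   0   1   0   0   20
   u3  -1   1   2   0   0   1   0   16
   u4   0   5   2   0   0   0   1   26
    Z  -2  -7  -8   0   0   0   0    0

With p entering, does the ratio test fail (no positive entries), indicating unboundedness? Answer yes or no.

Every constraint-row entry in column p is ≤ 0, so increasing p is unbounded.

yes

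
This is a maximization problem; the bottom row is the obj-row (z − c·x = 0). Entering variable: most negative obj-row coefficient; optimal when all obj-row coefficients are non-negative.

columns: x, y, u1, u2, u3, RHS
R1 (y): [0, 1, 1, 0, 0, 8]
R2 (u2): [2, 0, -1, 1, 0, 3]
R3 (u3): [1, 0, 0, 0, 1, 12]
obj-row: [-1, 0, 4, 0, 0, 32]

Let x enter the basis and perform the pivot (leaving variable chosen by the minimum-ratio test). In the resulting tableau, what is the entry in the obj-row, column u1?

7/2

Ratio test on column x — row 1: entry 0 ≤ 0; row 2: 3/2 = 3/2; row 3: 12/1 = 12. Minimum is 3/2 at row 2 (u2 leaves); pivot element 2.
Divide row 2 by 2; eliminate column x from the other rows.
obj-row update in column u1: 4 − (-1)·(-1/2) = 7/2.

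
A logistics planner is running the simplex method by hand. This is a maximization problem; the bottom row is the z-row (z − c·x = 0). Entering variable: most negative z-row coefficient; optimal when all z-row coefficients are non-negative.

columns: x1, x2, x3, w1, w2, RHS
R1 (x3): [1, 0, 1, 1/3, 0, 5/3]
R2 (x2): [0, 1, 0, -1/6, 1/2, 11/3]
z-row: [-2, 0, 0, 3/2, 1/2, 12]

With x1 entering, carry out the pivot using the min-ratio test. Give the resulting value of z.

46/3

Ratio test on column x1 — row 1: (5/3)/1 = 5/3; row 2: entry 0 ≤ 0. Minimum is 5/3 at row 1 (x3 leaves); pivot element 1.
Pivot on row 1; the z-row RHS becomes 12 − (-2)·(5/3) = 46/3.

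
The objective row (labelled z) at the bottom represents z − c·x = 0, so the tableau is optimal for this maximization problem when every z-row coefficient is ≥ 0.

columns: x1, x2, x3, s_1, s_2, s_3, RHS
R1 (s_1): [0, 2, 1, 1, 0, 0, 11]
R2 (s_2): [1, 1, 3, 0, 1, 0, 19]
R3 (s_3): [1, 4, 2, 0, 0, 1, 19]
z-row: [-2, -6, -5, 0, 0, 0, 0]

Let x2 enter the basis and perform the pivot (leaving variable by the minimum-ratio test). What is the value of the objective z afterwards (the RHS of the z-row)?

57/2

Ratio test on column x2 — row 1: 11/2 = 11/2; row 2: 19/1 = 19; row 3: 19/4 = 19/4. Minimum is 19/4 at row 3 (s_3 leaves); pivot element 4.
Pivot on row 3; the z-row RHS becomes 0 − (-6)·(19/4) = 57/2.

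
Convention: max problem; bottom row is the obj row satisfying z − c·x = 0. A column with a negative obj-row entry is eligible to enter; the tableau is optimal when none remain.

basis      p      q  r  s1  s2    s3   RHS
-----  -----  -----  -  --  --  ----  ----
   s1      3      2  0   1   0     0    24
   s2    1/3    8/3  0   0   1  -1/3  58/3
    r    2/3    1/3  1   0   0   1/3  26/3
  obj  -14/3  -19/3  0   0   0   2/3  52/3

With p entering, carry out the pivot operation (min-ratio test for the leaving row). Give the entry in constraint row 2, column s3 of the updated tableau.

Ratio test on column p — row 1: 24/3 = 8; row 2: (58/3)/(1/3) = 58; row 3: (26/3)/(2/3) = 13. Minimum is 8 at row 1 (s1 leaves); pivot element 3.
Divide row 1 by 3; eliminate column p from the other rows.
Row 2 update in column s3: -1/3 − (1/3)·0 = -1/3.

-1/3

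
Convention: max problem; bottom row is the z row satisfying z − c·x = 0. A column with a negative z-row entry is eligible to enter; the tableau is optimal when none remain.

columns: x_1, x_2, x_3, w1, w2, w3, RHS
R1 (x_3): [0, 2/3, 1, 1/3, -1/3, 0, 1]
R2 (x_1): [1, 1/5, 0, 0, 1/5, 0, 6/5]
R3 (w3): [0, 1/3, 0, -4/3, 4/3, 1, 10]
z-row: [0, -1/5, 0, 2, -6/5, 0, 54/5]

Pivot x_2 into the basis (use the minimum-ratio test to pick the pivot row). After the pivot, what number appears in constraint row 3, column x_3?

Ratio test on column x_2 — row 1: 1/(2/3) = 3/2; row 2: (6/5)/(1/5) = 6; row 3: 10/(1/3) = 30. Minimum is 3/2 at row 1 (x_3 leaves); pivot element 2/3.
Divide row 1 by 2/3; eliminate column x_2 from the other rows.
Row 3 update in column x_3: 0 − (1/3)·(3/2) = -1/2.

-1/2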